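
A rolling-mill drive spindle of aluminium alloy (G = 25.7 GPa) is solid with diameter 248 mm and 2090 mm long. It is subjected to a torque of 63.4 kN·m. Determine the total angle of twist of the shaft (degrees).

0.795°

J = πd⁴/32 = π(0.248)⁴/32 = 3.714×10^-4 m⁴.
θ = T·L/(G·J) = 63400 × 2.09 / (25.7×10⁹ × 3.714×10^-4) = 0.01388 rad.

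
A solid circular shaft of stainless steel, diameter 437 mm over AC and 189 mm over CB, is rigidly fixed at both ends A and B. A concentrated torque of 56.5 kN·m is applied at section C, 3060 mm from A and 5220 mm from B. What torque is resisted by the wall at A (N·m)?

55400 N·m

Compatibility: T_A·a/J_AC = T_B·b/J_CB with T_A + T_B = T₀.
J_AC = 3.58×10^-3 m⁴, J_CB = 1.25×10^-4 m⁴, so T_A = T₀·(J_AC/a)/((J_AC/a)+(J_CB/b)) = 55360 N·m, T_B = 1136 N·m.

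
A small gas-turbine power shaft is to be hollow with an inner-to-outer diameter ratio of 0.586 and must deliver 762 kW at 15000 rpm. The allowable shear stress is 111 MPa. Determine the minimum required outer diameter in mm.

ω = 2π·15000/60 = 1571 rad/s, so T = P/ω = 762×10³ / 1571 = 485.1 N·m.
For a hollow shaft with d_i/d_o = 0.586: τ_max = 16T/(π d_o³ (1−k⁴)), so d_o = [16T/(π τ_allow (1−k⁴))]^(1/3) = [16·485.1/(π·1.11×10^8·0.8821)]^(1/3) = 0.02933 m.

29.3 mm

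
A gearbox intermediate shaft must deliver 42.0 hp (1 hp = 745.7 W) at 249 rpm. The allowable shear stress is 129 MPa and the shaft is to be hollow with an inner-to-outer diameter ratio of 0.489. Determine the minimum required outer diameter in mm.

ω = 2π·249/60 = 26.08 rad/s, so T = P/ω = 42.0×745.7 / 26.08 = 1201 N·m.
For a hollow shaft with d_i/d_o = 0.489: τ_max = 16T/(π d_o³ (1−k⁴)), so d_o = [16T/(π τ_allow (1−k⁴))]^(1/3) = [16·1201/(π·1.29×10^8·0.9428)]^(1/3) = 0.03691 m.

36.9 mm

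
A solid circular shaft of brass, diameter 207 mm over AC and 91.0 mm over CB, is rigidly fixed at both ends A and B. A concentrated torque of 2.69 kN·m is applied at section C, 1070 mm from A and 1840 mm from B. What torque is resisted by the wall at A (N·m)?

2630 N·m

Compatibility: T_A·a/J_AC = T_B·b/J_CB with T_A + T_B = T₀.
J_AC = 1.80×10^-4 m⁴, J_CB = 6.73×10^-6 m⁴, so T_A = T₀·(J_AC/a)/((J_AC/a)+(J_CB/b)) = 2633 N·m, T_B = 57.18 N·m.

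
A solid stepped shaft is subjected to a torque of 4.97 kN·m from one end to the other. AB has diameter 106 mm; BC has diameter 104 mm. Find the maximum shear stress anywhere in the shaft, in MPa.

Under the same torque, τ_max = 16T/(πd³) is largest where d is smallest — segment BC (d = 104 mm).
τ_max = 16·4970/(π·(0.104)³) = 2.250×10^7 Pa.

22.5 MPa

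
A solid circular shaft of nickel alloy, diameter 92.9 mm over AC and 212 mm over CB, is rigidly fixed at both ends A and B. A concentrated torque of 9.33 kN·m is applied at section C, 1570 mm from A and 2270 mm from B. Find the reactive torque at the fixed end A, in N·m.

Compatibility: T_A·a/J_AC = T_B·b/J_CB with T_A + T_B = T₀.
J_AC = 7.31×10^-6 m⁴, J_CB = 1.98×10^-4 m⁴, so T_A = T₀·(J_AC/a)/((J_AC/a)+(J_CB/b)) = 472.2 N·m, T_B = 8858 N·m.

472 N·m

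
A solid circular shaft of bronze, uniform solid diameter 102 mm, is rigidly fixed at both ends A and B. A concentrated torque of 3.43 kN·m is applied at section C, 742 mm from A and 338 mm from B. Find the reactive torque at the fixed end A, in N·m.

1070 N·m

With uniform GJ and both ends fixed, compatibility θ_AC = θ_CB gives T_A·a = T_B·b, together with T_A + T_B = T₀.
T_A = T₀·b/(a+b) = 3430·338/1080 = 1073 N·m; T_B = 2357 N·m.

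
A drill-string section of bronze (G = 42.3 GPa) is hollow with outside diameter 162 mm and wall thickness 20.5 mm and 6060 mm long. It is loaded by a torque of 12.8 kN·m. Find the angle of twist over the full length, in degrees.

J = π(d_o⁴ − d_i⁴)/32 = π(0.162⁴ − 0.121⁴)/32 = 4.657×10^-5 m⁴.
θ = T·L/(G·J) = 12800 × 6.06 / (42.3×10⁹ × 4.657×10^-5) = 0.03937 rad.

2.26°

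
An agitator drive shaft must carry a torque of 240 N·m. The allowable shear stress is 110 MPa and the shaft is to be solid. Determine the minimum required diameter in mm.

22.3 mm

For a solid shaft τ_max = 16T/(πd³), so d = (16T/(π τ_allow))^(1/3) = (16·240.0/(π·1.10×10^8))^(1/3) = 0.02231 m.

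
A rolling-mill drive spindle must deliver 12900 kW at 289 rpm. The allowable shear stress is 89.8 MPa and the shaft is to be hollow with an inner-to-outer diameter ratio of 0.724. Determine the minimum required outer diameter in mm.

322 mm

ω = 2π·289/60 = 30.26 rad/s, so T = P/ω = 12900×10³ / 30.26 = 426200 N·m.
For a hollow shaft with d_i/d_o = 0.724: τ_max = 16T/(π d_o³ (1−k⁴)), so d_o = [16T/(π τ_allow (1−k⁴))]^(1/3) = [16·426200/(π·8.98×10^7·0.7252)]^(1/3) = 0.3218 m.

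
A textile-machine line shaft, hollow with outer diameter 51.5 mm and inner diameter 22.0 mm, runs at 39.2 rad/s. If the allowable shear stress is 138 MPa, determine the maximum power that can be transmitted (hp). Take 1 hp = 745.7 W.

188 hp

J = π(d_o⁴ − d_i⁴)/32 = π(0.0515⁴ − 0.0220⁴)/32 = 6.676×10^-7 m⁴.
T_max = τ_allow·J/r = 1.38×10^8 × 6.676×10^-7 / 0.0257 = 3578 N·m.
ω = 39.2 rad/s, so P_max = T_max·ω = 1.403×10^5 W.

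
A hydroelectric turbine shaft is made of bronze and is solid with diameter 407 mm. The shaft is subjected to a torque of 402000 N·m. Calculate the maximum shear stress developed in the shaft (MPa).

J = πd⁴/32 = π(0.407)⁴/32 = 2.694×10^-3 m⁴.
τ_max = T·r/J = 402000 × 0.203 / 2.694×10^-3 = 3.037×10^7 Pa.

30.4 MPa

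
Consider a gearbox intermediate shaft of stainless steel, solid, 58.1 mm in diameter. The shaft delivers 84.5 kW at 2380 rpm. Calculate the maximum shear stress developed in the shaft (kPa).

ω = 2π·2380/60 = 249.2 rad/s, so T = P/ω = 84.5×10³ / 249.2 = 339.0 N·m.
J = πd⁴/32 = π(0.0581)⁴/32 = 1.119×10^-6 m⁴.
τ_max = T·r/J = 339.0 × 0.0290 / 1.119×10^-6 = 8.804×10^6 Pa.

8800 kPa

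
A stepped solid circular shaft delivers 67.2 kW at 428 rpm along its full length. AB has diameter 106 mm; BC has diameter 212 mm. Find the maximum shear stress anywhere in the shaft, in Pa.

ω = 2π·428/60 = 44.82 rad/s, so T = P/ω = 67.2×10³ / 44.82 = 1499 N·m.
Under the same torque, τ_max = 16T/(πd³) is largest where d is smallest — segment AB (d = 106 mm).
τ_max = 16·1499/(π·(0.106)³) = 6.411×10^6 Pa.

6.41e6 Pa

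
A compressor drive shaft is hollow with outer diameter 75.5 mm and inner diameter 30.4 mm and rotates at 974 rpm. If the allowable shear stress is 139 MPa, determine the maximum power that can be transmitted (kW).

J = π(d_o⁴ − d_i⁴)/32 = π(0.0755⁴ − 0.0304⁴)/32 = 3.106×10^-6 m⁴.
T_max = τ_allow·J/r = 1.39×10^8 × 3.106×10^-6 / 0.0377 = 11440 N·m.
ω = 2π·974/60 = 102.0 rad/s, so P_max = T_max·ω = 1.167×10^6 W.

1170 kW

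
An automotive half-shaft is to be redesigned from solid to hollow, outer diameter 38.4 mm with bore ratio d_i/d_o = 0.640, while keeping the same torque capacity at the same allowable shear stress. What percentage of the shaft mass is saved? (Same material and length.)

33.3 %

Equal τ_max and T ⇒ the solid shaft needs d_s³ = d_o³(1−k⁴), so d_s = 38.4·(1−0.640⁴)^(1/3) = 36.12 mm.
Area ratio A_h/A_s = d_o²(1−k²)/d_s² = (1−k²)/(1−k⁴)^(2/3) = 0.6673.
Mass saving = 1 − 0.6673 = 33.3 %.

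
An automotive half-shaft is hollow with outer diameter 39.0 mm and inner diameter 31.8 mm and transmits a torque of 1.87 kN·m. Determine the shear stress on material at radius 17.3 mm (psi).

J = π(d_o⁴ − d_i⁴)/32 = π(0.0390⁴ − 0.0318⁴)/32 = 1.267×10^-7 m⁴.
Shear stress varies linearly with radius: τ = T·r/J = 1870 × 0.0173 / 1.267×10^-7 = 2.553×10^8 Pa.

37000 psi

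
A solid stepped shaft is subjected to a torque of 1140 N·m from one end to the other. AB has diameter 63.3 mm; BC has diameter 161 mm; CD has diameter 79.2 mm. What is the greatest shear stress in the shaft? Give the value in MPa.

Under the same torque, τ_max = 16T/(πd³) is largest where d is smallest — segment AB (d = 63.3 mm).
τ_max = 16·1140/(π·(0.0633)³) = 2.289×10^7 Pa.

22.9 MPa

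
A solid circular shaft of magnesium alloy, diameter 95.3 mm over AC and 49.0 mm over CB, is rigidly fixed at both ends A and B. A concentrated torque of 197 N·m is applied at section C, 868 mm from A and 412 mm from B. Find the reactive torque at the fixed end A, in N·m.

Compatibility: T_A·a/J_AC = T_B·b/J_CB with T_A + T_B = T₀.
J_AC = 8.10×10^-6 m⁴, J_CB = 5.66×10^-7 m⁴, so T_A = T₀·(J_AC/a)/((J_AC/a)+(J_CB/b)) = 171.7 N·m, T_B = 25.28 N·m.

172 N·m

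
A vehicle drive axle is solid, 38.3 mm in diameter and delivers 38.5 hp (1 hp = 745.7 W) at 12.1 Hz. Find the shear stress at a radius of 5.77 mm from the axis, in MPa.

ω = 2π·12.1 = 76.03 rad/s, so T = P/ω = 38.5×745.7 / 76.03 = 377.6 N·m.
J = πd⁴/32 = π(0.0383)⁴/32 = 2.112×10^-7 m⁴.
Shear stress varies linearly with radius: τ = T·r/J = 377.6 × 0.00577 / 2.112×10^-7 = 1.031×10^7 Pa.

10.3 MPa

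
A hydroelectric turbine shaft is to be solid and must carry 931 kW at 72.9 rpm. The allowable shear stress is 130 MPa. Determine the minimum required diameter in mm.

168 mm

ω = 2π·72.9/60 = 7.634 rad/s, so T = P/ω = 931×10³ / 7.634 = 122000 N·m.
For a solid shaft τ_max = 16T/(πd³), so d = (16T/(π τ_allow))^(1/3) = (16·122000/(π·1.30×10^8))^(1/3) = 0.1684 m.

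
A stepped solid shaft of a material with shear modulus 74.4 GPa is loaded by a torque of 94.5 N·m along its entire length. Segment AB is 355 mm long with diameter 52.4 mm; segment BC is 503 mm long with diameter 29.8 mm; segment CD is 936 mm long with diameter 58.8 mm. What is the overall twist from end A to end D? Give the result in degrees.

0.566°

J_AB = π(0.0524)⁴/32 = 7.40×10^-7 m⁴; J_BC = π(0.0298)⁴/32 = 7.74×10^-8 m⁴; J_CD = π(0.0588)⁴/32 = 1.17×10^-6 m⁴.
θ = (T/G)·Σ L_i/J_i = (94.50/74.4×10⁹)·(0.355/7.40×10^-7 + 0.503/7.74×10^-8 + 0.936/1.17×10^-6) = 9.874×10^-3 rad.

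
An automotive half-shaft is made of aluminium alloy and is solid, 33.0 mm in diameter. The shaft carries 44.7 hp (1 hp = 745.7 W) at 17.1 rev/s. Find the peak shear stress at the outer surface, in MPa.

ω = 2π·17.1 = 107.4 rad/s, so T = P/ω = 44.7×745.7 / 107.4 = 310.2 N·m.
J = πd⁴/32 = π(0.0330)⁴/32 = 1.164×10^-7 m⁴.
τ_max = T·r/J = 310.2 × 0.0165 / 1.164×10^-7 = 4.397×10^7 Pa.

44.0 MPa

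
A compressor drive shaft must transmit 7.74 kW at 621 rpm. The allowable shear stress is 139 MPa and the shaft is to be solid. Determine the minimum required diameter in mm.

ω = 2π·621/60 = 65.03 rad/s, so T = P/ω = 7.74×10³ / 65.03 = 119.0 N·m.
For a solid shaft τ_max = 16T/(πd³), so d = (16T/(π τ_allow))^(1/3) = (16·119.0/(π·1.39×10^8))^(1/3) = 0.01634 m.

16.3 mm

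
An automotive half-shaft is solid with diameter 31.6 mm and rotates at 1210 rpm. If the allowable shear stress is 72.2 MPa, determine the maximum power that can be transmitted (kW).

56.7 kW

J = πd⁴/32 = π(0.0316)⁴/32 = 9.789×10^-8 m⁴.
T_max = τ_allow·J/r = 7.22×10^7 × 9.789×10^-8 / 0.0158 = 447.3 N·m.
ω = 2π·1210/60 = 126.7 rad/s, so P_max = T_max·ω = 5.668×10^4 W.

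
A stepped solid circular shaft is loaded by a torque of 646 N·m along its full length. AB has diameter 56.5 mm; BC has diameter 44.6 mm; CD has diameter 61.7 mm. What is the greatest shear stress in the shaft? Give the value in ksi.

Under the same torque, τ_max = 16T/(πd³) is largest where d is smallest — segment BC (d = 44.6 mm).
τ_max = 16·646.0/(π·(0.0446)³) = 3.708×10^7 Pa.

5.38 ksi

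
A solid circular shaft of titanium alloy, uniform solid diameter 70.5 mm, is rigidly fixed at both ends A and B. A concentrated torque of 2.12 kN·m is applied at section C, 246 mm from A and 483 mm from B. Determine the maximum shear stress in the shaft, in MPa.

20.4 MPa

With uniform GJ and both ends fixed, compatibility θ_AC = θ_CB gives T_A·a = T_B·b, together with T_A + T_B = T₀.
T_A = T₀·b/(a+b) = 2120·483/729.0 = 1405 N·m; T_B = 715.4 N·m.
τ in each portion: τ_AC = 2.04×10^7 Pa, τ_CB = 1.04×10^7 Pa; maximum is in AC.
τ_max = T_AC·r/J = 1405·0.0352/2.43×10^-6 = 2.042×10^7 Pa.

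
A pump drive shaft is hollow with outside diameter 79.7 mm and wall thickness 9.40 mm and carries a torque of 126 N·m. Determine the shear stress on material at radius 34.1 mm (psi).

239 psi

J = π(d_o⁴ − d_i⁴)/32 = π(0.0797⁴ − 0.0609⁴)/32 = 2.611×10^-6 m⁴.
Shear stress varies linearly with radius: τ = T·r/J = 126.0 × 0.0341 / 2.611×10^-6 = 1.646×10^6 Pa.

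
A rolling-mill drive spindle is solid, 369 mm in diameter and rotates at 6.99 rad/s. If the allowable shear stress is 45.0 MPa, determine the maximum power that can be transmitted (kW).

J = πd⁴/32 = π(0.369)⁴/32 = 1.820×10^-3 m⁴.
T_max = τ_allow·J/r = 4.50×10^7 × 1.820×10^-3 / 0.184 = 443900 N·m.
ω = 6.99 rad/s, so P_max = T_max·ω = 3.103×10^6 W.

3100 kW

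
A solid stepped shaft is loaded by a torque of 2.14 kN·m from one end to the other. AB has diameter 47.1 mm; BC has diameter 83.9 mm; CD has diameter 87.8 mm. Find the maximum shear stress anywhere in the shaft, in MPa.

104 MPa

Under the same torque, τ_max = 16T/(πd³) is largest where d is smallest — segment AB (d = 47.1 mm).
τ_max = 16·2140/(π·(0.0471)³) = 1.043×10^8 Pa.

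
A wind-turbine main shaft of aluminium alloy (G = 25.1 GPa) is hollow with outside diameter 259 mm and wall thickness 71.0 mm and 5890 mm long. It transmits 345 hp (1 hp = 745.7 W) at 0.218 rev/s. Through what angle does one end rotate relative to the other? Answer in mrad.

ω = 2π·0.218 = 1.370 rad/s, so T = P/ω = 345×745.7 / 1.370 = 187800 N·m.
J = π(d_o⁴ − d_i⁴)/32 = π(0.259⁴ − 0.117⁴)/32 = 4.234×10^-4 m⁴.
θ = T·L/(G·J) = 187800 × 5.89 / (25.1×10⁹ × 4.234×10^-4) = 0.1041 rad.

104 mrad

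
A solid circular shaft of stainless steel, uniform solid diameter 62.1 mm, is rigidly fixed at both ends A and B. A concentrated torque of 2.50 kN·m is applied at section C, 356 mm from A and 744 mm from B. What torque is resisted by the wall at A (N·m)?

1690 N·m

With uniform GJ and both ends fixed, compatibility θ_AC = θ_CB gives T_A·a = T_B·b, together with T_A + T_B = T₀.
T_A = T₀·b/(a+b) = 2500·744/1100 = 1691 N·m; T_B = 809.1 N·m.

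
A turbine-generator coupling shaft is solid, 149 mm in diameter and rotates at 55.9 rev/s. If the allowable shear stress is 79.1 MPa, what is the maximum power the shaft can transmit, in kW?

J = πd⁴/32 = π(0.149)⁴/32 = 4.839×10^-5 m⁴.
T_max = τ_allow·J/r = 7.91×10^7 × 4.839×10^-5 / 0.0745 = 51380 N·m.
ω = 2π·55.9 = 351.2 rad/s, so P_max = T_max·ω = 1.804×10^7 W.

18000 kW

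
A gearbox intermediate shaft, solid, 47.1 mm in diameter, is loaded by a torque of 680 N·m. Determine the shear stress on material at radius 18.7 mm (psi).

J = πd⁴/32 = π(0.0471)⁴/32 = 4.832×10^-7 m⁴.
Shear stress varies linearly with radius: τ = T·r/J = 680.0 × 0.0187 / 4.832×10^-7 = 2.632×10^7 Pa.

3820 psi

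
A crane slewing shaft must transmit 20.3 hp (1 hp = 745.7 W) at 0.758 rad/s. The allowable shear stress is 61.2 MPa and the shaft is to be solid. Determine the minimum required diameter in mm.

ω = 0.758 rad/s, so T = P/ω = 20.3×745.7 / 0.7580 = 19970 N·m.
For a solid shaft τ_max = 16T/(πd³), so d = (16T/(π τ_allow))^(1/3) = (16·19970/(π·6.12×10^7))^(1/3) = 0.1185 m.

118 mm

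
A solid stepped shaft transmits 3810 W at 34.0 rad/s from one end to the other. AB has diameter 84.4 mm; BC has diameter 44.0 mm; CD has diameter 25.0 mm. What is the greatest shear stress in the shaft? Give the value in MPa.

ω = 34.0 rad/s, so T = P/ω = 3810 / 34.00 = 112.1 N·m.
Under the same torque, τ_max = 16T/(πd³) is largest where d is smallest — segment CD (d = 25.0 mm).
τ_max = 16·112.1/(π·(0.0250)³) = 3.653×10^7 Pa.

36.5 MPa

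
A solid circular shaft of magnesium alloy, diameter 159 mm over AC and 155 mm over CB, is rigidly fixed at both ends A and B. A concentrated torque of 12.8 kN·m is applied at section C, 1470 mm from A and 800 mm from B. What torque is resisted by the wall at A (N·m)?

4810 N·m

Compatibility: T_A·a/J_AC = T_B·b/J_CB with T_A + T_B = T₀.
J_AC = 6.27×10^-5 m⁴, J_CB = 5.67×10^-5 m⁴, so T_A = T₀·(J_AC/a)/((J_AC/a)+(J_CB/b)) = 4813 N·m, T_B = 7987 N·m.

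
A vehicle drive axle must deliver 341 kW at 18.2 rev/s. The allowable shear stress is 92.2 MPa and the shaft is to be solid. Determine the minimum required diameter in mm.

54.8 mm

ω = 2π·18.2 = 114.4 rad/s, so T = P/ω = 341×10³ / 114.4 = 2982 N·m.
For a solid shaft τ_max = 16T/(πd³), so d = (16T/(π τ_allow))^(1/3) = (16·2982/(π·9.22×10^7))^(1/3) = 0.05482 m.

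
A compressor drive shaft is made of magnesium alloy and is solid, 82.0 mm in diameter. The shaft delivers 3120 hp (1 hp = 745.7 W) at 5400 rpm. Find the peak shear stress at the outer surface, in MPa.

ω = 2π·5400/60 = 565.5 rad/s, so T = P/ω = 3120×745.7 / 565.5 = 4114 N·m.
J = πd⁴/32 = π(0.0820)⁴/32 = 4.439×10^-6 m⁴.
τ_max = T·r/J = 4114 × 0.0410 / 4.439×10^-6 = 3.800×10^7 Pa.

38.0 MPa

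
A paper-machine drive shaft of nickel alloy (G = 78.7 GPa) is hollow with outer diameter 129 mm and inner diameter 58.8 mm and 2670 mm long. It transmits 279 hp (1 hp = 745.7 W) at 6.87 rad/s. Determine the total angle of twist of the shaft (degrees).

ω = 6.87 rad/s, so T = P/ω = 279×745.7 / 6.870 = 30280 N·m.
J = π(d_o⁴ − d_i⁴)/32 = π(0.129⁴ − 0.0588⁴)/32 = 2.601×10^-5 m⁴.
θ = T·L/(G·J) = 30280 × 2.67 / (78.7×10⁹ × 2.601×10^-5) = 0.03950 rad.

2.26°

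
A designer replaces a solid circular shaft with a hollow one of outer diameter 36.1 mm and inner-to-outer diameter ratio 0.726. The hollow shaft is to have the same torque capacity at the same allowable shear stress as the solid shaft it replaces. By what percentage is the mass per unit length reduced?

Equal τ_max and T ⇒ the solid shaft needs d_s³ = d_o³(1−k⁴), so d_s = 36.1·(1−0.726⁴)^(1/3) = 32.39 mm.
Area ratio A_h/A_s = d_o²(1−k²)/d_s² = (1−k²)/(1−k⁴)^(2/3) = 0.5875.
Mass saving = 1 − 0.5875 = 41.2 %.

41.2 %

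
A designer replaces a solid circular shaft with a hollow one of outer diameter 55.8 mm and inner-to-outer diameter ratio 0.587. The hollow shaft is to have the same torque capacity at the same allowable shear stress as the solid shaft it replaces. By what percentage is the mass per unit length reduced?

28.7 %

Equal τ_max and T ⇒ the solid shaft needs d_s³ = d_o³(1−k⁴), so d_s = 55.8·(1−0.587⁴)^(1/3) = 53.50 mm.
Area ratio A_h/A_s = d_o²(1−k²)/d_s² = (1−k²)/(1−k⁴)^(2/3) = 0.7131.
Mass saving = 1 − 0.7131 = 28.7 %.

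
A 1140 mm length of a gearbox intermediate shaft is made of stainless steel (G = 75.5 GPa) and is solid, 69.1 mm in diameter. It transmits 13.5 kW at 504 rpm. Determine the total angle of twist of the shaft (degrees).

ω = 2π·504/60 = 52.78 rad/s, so T = P/ω = 13.5×10³ / 52.78 = 255.8 N·m.
J = πd⁴/32 = π(0.0691)⁴/32 = 2.238×10^-6 m⁴.
θ = T·L/(G·J) = 255.8 × 1.14 / (75.5×10⁹ × 2.238×10^-6) = 1.726×10^-3 rad.

0.0989°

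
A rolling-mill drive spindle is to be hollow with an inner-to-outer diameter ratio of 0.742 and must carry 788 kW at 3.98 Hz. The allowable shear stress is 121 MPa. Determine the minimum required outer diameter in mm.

ω = 2π·3.98 = 25.01 rad/s, so T = P/ω = 788×10³ / 25.01 = 31510 N·m.
For a hollow shaft with d_i/d_o = 0.742: τ_max = 16T/(π d_o³ (1−k⁴)), so d_o = [16T/(π τ_allow (1−k⁴))]^(1/3) = [16·31510/(π·1.21×10^8·0.6969)]^(1/3) = 0.1239 m.

124 mm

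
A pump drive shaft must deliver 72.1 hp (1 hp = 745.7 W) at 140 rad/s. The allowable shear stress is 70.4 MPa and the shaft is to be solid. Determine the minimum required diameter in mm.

30.3 mm

ω = 140 rad/s, so T = P/ω = 72.1×745.7 / 140.0 = 384.0 N·m.
For a solid shaft τ_max = 16T/(πd³), so d = (16T/(π τ_allow))^(1/3) = (16·384.0/(π·7.04×10^7))^(1/3) = 0.03029 m.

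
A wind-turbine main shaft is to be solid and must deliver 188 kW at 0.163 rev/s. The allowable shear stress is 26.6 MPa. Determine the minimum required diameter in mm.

328 mm

ω = 2π·0.163 = 1.024 rad/s, so T = P/ω = 188×10³ / 1.024 = 183600 N·m.
For a solid shaft τ_max = 16T/(πd³), so d = (16T/(π τ_allow))^(1/3) = (16·183600/(π·2.66×10^7))^(1/3) = 0.3276 m.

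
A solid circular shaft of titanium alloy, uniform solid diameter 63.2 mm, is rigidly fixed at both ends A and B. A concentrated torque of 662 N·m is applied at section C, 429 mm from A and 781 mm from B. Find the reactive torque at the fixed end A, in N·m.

427 N·m

With uniform GJ and both ends fixed, compatibility θ_AC = θ_CB gives T_A·a = T_B·b, together with T_A + T_B = T₀.
T_A = T₀·b/(a+b) = 662.0·781/1210 = 427.3 N·m; T_B = 234.7 N·m.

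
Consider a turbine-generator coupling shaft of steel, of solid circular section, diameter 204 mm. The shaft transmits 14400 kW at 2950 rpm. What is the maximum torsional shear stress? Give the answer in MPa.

28.0 MPa

ω = 2π·2950/60 = 308.9 rad/s, so T = P/ω = 14400×10³ / 308.9 = 46610 N·m.
J = πd⁴/32 = π(0.204)⁴/32 = 1.700×10^-4 m⁴.
τ_max = T·r/J = 46610 × 0.102 / 1.700×10^-4 = 2.796×10^7 Pa.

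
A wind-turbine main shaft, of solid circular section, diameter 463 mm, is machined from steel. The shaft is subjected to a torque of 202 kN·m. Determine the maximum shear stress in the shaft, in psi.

J = πd⁴/32 = π(0.463)⁴/32 = 4.512×10^-3 m⁴.
τ_max = T·r/J = 202000 × 0.232 / 4.512×10^-3 = 1.037×10^7 Pa.

1500 psi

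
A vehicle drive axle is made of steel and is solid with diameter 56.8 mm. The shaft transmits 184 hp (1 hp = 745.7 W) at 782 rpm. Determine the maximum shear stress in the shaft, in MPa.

46.6 MPa

ω = 2π·782/60 = 81.89 rad/s, so T = P/ω = 184×745.7 / 81.89 = 1676 N·m.
J = πd⁴/32 = π(0.0568)⁴/32 = 1.022×10^-6 m⁴.
τ_max = T·r/J = 1676 × 0.0284 / 1.022×10^-6 = 4.657×10^7 Pa.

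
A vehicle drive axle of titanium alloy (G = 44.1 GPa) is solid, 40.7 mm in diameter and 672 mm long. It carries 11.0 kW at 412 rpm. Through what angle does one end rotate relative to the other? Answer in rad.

0.0144 rad

ω = 2π·412/60 = 43.14 rad/s, so T = P/ω = 11.0×10³ / 43.14 = 255.0 N·m.
J = πd⁴/32 = π(0.0407)⁴/32 = 2.694×10^-7 m⁴.
θ = T·L/(G·J) = 255.0 × 0.672 / (44.1×10⁹ × 2.694×10^-7) = 0.01442 rad.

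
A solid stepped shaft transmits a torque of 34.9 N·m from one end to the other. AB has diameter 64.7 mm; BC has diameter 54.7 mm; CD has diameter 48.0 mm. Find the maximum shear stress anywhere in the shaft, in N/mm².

Under the same torque, τ_max = 16T/(πd³) is largest where d is smallest — segment CD (d = 48.0 mm).
τ_max = 16·34.90/(π·(0.0480)³) = 1.607×10^6 Pa.

1.61 N/mm²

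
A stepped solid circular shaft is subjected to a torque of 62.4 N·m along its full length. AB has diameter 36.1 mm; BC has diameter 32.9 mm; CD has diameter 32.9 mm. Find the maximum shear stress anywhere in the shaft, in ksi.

1.29 ksi

Under the same torque, τ_max = 16T/(πd³) is largest where d is smallest — segment BC (d = 32.9 mm).
τ_max = 16·62.40/(π·(0.0329)³) = 8.924×10^6 Pa.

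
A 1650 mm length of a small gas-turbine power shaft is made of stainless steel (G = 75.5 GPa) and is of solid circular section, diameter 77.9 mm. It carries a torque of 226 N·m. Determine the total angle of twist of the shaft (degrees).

0.0783°

J = πd⁴/32 = π(0.0779)⁴/32 = 3.615×10^-6 m⁴.
θ = T·L/(G·J) = 226.0 × 1.65 / (75.5×10⁹ × 3.615×10^-6) = 1.366×10^-3 rad.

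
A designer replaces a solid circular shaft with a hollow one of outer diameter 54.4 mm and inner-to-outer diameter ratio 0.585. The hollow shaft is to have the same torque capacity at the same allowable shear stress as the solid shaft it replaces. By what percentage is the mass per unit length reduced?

Equal τ_max and T ⇒ the solid shaft needs d_s³ = d_o³(1−k⁴), so d_s = 54.4·(1−0.585⁴)^(1/3) = 52.19 mm.
Area ratio A_h/A_s = d_o²(1−k²)/d_s² = (1−k²)/(1−k⁴)^(2/3) = 0.7147.
Mass saving = 1 − 0.7147 = 28.5 %.

28.5 %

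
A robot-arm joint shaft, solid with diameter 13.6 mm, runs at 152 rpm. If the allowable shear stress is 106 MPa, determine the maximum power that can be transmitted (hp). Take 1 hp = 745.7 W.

J = πd⁴/32 = π(0.0136)⁴/32 = 3.359×10^-9 m⁴.
T_max = τ_allow·J/r = 1.06×10^8 × 3.359×10^-9 / 0.00680 = 52.35 N·m.
ω = 2π·152/60 = 15.92 rad/s, so P_max = T_max·ω = 833.3 W.

1.12 hp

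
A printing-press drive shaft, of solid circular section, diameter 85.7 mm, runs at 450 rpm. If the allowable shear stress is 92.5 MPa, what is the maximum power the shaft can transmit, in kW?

539 kW

J = πd⁴/32 = π(0.0857)⁴/32 = 5.296×10^-6 m⁴.
T_max = τ_allow·J/r = 9.25×10^7 × 5.296×10^-6 / 0.0428 = 11430 N·m.
ω = 2π·450/60 = 47.12 rad/s, so P_max = T_max·ω = 5.387×10^5 W.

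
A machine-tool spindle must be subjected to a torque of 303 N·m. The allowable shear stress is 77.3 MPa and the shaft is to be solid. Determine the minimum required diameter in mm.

For a solid shaft τ_max = 16T/(πd³), so d = (16T/(π τ_allow))^(1/3) = (16·303.0/(π·7.73×10^7))^(1/3) = 0.02713 m.

27.1 mm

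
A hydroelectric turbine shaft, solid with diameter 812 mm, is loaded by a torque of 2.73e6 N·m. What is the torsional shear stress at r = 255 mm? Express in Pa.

1.63e7 Pa

J = πd⁴/32 = π(0.812)⁴/32 = 0.04268 m⁴.
Shear stress varies linearly with radius: τ = T·r/J = 2.730e6 × 0.255 / 0.04268 = 1.631×10^7 Pa.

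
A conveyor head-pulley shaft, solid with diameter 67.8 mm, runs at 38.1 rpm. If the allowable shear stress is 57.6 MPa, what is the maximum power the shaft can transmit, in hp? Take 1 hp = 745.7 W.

18.9 hp

J = πd⁴/32 = π(0.0678)⁴/32 = 2.075×10^-6 m⁴.
T_max = τ_allow·J/r = 5.76×10^7 × 2.075×10^-6 / 0.0339 = 3525 N·m.
ω = 2π·38.1/60 = 3.990 rad/s, so P_max = T_max·ω = 1.406×10^4 W.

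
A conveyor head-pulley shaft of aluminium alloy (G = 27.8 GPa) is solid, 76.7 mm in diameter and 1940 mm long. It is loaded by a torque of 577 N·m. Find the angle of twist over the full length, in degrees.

0.679°

J = πd⁴/32 = π(0.0767)⁴/32 = 3.398×10^-6 m⁴.
θ = T·L/(G·J) = 577.0 × 1.94 / (27.8×10⁹ × 3.398×10^-6) = 0.01185 rad.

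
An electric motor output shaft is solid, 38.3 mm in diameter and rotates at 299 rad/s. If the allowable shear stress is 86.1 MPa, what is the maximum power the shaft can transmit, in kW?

J = πd⁴/32 = π(0.0383)⁴/32 = 2.112×10^-7 m⁴.
T_max = τ_allow·J/r = 8.61×10^7 × 2.112×10^-7 / 0.0191 = 949.8 N·m.
ω = 299 rad/s, so P_max = T_max·ω = 2.840×10^5 W.

284 kW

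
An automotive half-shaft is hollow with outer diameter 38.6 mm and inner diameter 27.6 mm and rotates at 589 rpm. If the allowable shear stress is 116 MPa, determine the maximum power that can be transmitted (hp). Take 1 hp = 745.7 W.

J = π(d_o⁴ − d_i⁴)/32 = π(0.0386⁴ − 0.0276⁴)/32 = 1.610×10^-7 m⁴.
T_max = τ_allow·J/r = 1.16×10^8 × 1.610×10^-7 / 0.0193 = 967.5 N·m.
ω = 2π·589/60 = 61.68 rad/s, so P_max = T_max·ω = 5.968×10^4 W.

80.0 hp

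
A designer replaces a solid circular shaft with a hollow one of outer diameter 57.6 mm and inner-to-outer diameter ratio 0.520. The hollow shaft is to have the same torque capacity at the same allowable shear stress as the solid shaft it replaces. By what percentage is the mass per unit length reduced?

Equal τ_max and T ⇒ the solid shaft needs d_s³ = d_o³(1−k⁴), so d_s = 57.6·(1−0.520⁴)^(1/3) = 56.16 mm.
Area ratio A_h/A_s = d_o²(1−k²)/d_s² = (1−k²)/(1−k⁴)^(2/3) = 0.7675.
Mass saving = 1 − 0.7675 = 23.3 %.

23.3 %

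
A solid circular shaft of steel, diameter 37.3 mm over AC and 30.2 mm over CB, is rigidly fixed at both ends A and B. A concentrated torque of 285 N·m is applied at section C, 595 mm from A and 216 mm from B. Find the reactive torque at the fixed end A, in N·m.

131 N·m

Compatibility: T_A·a/J_AC = T_B·b/J_CB with T_A + T_B = T₀.
J_AC = 1.90×10^-7 m⁴, J_CB = 8.17×10^-8 m⁴, so T_A = T₀·(J_AC/a)/((J_AC/a)+(J_CB/b)) = 130.5 N·m, T_B = 154.5 N·m.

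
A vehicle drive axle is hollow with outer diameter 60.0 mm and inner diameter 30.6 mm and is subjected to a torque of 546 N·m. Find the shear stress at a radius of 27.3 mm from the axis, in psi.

1820 psi

J = π(d_o⁴ − d_i⁴)/32 = π(0.0600⁴ − 0.0306⁴)/32 = 1.186×10^-6 m⁴.
Shear stress varies linearly with radius: τ = T·r/J = 546.0 × 0.0273 / 1.186×10^-6 = 1.257×10^7 Pa.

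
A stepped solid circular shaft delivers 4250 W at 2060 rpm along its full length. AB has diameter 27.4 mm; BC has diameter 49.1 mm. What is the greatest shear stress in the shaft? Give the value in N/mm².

4.88 N/mm²

ω = 2π·2060/60 = 215.7 rad/s, so T = P/ω = 4250 / 215.7 = 19.70 N·m.
Under the same torque, τ_max = 16T/(πd³) is largest where d is smallest — segment AB (d = 27.4 mm).
τ_max = 16·19.70/(π·(0.0274)³) = 4.878×10^6 Pa.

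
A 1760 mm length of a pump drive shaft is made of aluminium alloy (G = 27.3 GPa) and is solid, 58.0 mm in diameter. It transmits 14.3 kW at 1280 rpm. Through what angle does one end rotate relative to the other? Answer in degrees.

ω = 2π·1280/60 = 134.0 rad/s, so T = P/ω = 14.3×10³ / 134.0 = 106.7 N·m.
J = πd⁴/32 = π(0.0580)⁴/32 = 1.111×10^-6 m⁴.
θ = T·L/(G·J) = 106.7 × 1.76 / (27.3×10⁹ × 1.111×10^-6) = 6.191×10^-3 rad.

0.355°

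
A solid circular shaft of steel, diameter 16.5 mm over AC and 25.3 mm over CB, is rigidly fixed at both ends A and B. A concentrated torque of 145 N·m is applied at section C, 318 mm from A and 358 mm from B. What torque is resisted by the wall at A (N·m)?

24.5 N·m

Compatibility: T_A·a/J_AC = T_B·b/J_CB with T_A + T_B = T₀.
J_AC = 7.28×10^-9 m⁴, J_CB = 4.02×10^-8 m⁴, so T_A = T₀·(J_AC/a)/((J_AC/a)+(J_CB/b)) = 24.53 N·m, T_B = 120.5 N·m.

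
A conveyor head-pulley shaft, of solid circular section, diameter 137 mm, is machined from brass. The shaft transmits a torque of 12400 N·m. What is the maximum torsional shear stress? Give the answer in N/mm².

24.6 N/mm²

J = πd⁴/32 = π(0.137)⁴/32 = 3.458×10^-5 m⁴.
τ_max = T·r/J = 12400 × 0.0685 / 3.458×10^-5 = 2.456×10^7 Pa.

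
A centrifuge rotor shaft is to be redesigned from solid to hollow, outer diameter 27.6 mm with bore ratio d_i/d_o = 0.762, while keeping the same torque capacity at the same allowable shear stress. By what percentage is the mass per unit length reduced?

Equal τ_max and T ⇒ the solid shaft needs d_s³ = d_o³(1−k⁴), so d_s = 27.6·(1−0.762⁴)^(1/3) = 24.06 mm.
Area ratio A_h/A_s = d_o²(1−k²)/d_s² = (1−k²)/(1−k⁴)^(2/3) = 0.5516.
Mass saving = 1 − 0.5516 = 44.8 %.

44.8 %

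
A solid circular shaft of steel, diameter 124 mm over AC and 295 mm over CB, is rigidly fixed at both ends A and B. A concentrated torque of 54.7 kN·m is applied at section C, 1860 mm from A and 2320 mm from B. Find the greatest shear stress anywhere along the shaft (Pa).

Compatibility: T_A·a/J_AC = T_B·b/J_CB with T_A + T_B = T₀.
J_AC = 2.32×10^-5 m⁴, J_CB = 7.44×10^-4 m⁴, so T_A = T₀·(J_AC/a)/((J_AC/a)+(J_CB/b)) = 2050 N·m, T_B = 52650 N·m.
τ in each portion: τ_AC = 5.48×10^6 Pa, τ_CB = 1.04×10^7 Pa; maximum is in CB.
τ_max = T_CB·r/J = 52650·0.147/7.44×10^-4 = 1.044×10^7 Pa.

1.04e7 Pa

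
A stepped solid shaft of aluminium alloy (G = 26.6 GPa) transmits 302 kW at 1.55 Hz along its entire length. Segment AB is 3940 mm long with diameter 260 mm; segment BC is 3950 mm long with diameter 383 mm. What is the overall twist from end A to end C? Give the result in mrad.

12.4 mrad

ω = 2π·1.55 = 9.739 rad/s, so T = P/ω = 302×10³ / 9.739 = 31010 N·m.
J_AB = π(0.260)⁴/32 = 4.49×10^-4 m⁴; J_BC = π(0.383)⁴/32 = 2.11×10^-3 m⁴.
θ = (T/G)·Σ L_i/J_i = (31010/26.6×10⁹)·(3.94/4.49×10^-4 + 3.95/2.11×10^-3) = 0.01242 rad.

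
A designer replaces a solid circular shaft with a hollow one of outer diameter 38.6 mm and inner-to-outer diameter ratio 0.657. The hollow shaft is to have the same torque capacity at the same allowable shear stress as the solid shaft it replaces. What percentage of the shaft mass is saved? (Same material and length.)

Equal τ_max and T ⇒ the solid shaft needs d_s³ = d_o³(1−k⁴), so d_s = 38.6·(1−0.657⁴)^(1/3) = 36.04 mm.
Area ratio A_h/A_s = d_o²(1−k²)/d_s² = (1−k²)/(1−k⁴)^(2/3) = 0.6521.
Mass saving = 1 − 0.6521 = 34.8 %.

34.8 %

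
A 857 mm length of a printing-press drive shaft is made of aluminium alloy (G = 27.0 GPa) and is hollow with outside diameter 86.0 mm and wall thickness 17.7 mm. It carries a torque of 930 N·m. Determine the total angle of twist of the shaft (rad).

0.00625 rad

J = π(d_o⁴ − d_i⁴)/32 = π(0.0860⁴ − 0.0506⁴)/32 = 4.727×10^-6 m⁴.
θ = T·L/(G·J) = 930.0 × 0.857 / (27.0×10⁹ × 4.727×10^-6) = 6.245×10^-3 rad.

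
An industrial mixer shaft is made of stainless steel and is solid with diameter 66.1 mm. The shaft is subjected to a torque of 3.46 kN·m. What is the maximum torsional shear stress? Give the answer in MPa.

61.0 MPa

J = πd⁴/32 = π(0.0661)⁴/32 = 1.874×10^-6 m⁴.
τ_max = T·r/J = 3460 × 0.0330 / 1.874×10^-6 = 6.102×10^7 Pa.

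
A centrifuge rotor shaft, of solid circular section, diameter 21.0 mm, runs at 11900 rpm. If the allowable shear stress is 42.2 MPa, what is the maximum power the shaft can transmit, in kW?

95.6 kW

J = πd⁴/32 = π(0.0210)⁴/32 = 1.909×10^-8 m⁴.
T_max = τ_allow·J/r = 4.22×10^7 × 1.909×10^-8 / 0.0105 = 76.74 N·m.
ω = 2π·11900/60 = 1246 rad/s, so P_max = T_max·ω = 9.563×10^4 W.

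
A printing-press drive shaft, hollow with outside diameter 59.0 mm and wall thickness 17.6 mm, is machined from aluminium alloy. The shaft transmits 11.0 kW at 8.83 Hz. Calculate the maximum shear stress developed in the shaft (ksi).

0.732 ksi

ω = 2π·8.83 = 55.48 rad/s, so T = P/ω = 11.0×10³ / 55.48 = 198.3 N·m.
J = π(d_o⁴ − d_i⁴)/32 = π(0.0590⁴ − 0.0238⁴)/32 = 1.158×10^-6 m⁴.
τ_max = T·r/J = 198.3 × 0.0295 / 1.158×10^-6 = 5.050×10^6 Pa.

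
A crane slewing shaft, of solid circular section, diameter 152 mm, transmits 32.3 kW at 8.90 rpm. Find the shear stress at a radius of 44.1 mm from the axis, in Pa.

2.92e7 Pa

ω = 2π·8.90/60 = 0.9320 rad/s, so T = P/ω = 32.3×10³ / 0.9320 = 34660 N·m.
J = πd⁴/32 = π(0.152)⁴/32 = 5.241×10^-5 m⁴.
Shear stress varies linearly with radius: τ = T·r/J = 34660 × 0.0441 / 5.241×10^-5 = 2.916×10^7 Pa.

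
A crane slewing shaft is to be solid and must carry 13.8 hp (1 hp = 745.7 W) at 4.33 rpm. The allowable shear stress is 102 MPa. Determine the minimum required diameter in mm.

ω = 2π·4.33/60 = 0.4534 rad/s, so T = P/ω = 13.8×745.7 / 0.4534 = 22690 N·m.
For a solid shaft τ_max = 16T/(πd³), so d = (16T/(π τ_allow))^(1/3) = (16·22690/(π·1.02×10^8))^(1/3) = 0.1043 m.

104 mm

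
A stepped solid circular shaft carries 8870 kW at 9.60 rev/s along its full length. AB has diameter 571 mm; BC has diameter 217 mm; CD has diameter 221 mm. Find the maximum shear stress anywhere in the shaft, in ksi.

10.6 ksi

ω = 2π·9.60 = 60.32 rad/s, so T = P/ω = 8870×10³ / 60.32 = 147100 N·m.
Under the same torque, τ_max = 16T/(πd³) is largest where d is smallest — segment BC (d = 217 mm).
τ_max = 16·147100/(π·(0.217)³) = 7.329×10^7 Pa.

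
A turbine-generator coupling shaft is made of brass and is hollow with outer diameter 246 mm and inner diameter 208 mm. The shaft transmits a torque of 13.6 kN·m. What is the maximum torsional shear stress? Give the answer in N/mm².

9.52 N/mm²

J = π(d_o⁴ − d_i⁴)/32 = π(0.246⁴ − 0.208⁴)/32 = 1.758×10^-4 m⁴.
τ_max = T·r/J = 13600 × 0.123 / 1.758×10^-4 = 9.517×10^6 Pa.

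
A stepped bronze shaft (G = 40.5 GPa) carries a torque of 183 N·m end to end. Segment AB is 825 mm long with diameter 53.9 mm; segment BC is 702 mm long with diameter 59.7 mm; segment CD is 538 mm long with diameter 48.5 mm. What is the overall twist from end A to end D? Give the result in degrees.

0.660°

J_AB = π(0.0539)⁴/32 = 8.29×10^-7 m⁴; J_BC = π(0.0597)⁴/32 = 1.25×10^-6 m⁴; J_CD = π(0.0485)⁴/32 = 5.43×10^-7 m⁴.
θ = (T/G)·Σ L_i/J_i = (183.0/40.5×10⁹)·(0.825/8.29×10^-7 + 0.702/1.25×10^-6 + 0.538/5.43×10^-7) = 0.01152 rad.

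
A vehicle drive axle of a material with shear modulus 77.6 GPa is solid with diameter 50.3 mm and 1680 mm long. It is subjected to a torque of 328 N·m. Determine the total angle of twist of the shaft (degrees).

J = πd⁴/32 = π(0.0503)⁴/32 = 6.285×10^-7 m⁴.
θ = T·L/(G·J) = 328.0 × 1.68 / (77.6×10⁹ × 6.285×10^-7) = 0.01130 rad.

0.647°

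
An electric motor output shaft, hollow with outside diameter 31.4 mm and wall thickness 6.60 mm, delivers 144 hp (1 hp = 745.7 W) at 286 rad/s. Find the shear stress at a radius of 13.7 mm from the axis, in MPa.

ω = 286 rad/s, so T = P/ω = 144×745.7 / 286.0 = 375.5 N·m.
J = π(d_o⁴ − d_i⁴)/32 = π(0.0314⁴ − 0.0182⁴)/32 = 8.467×10^-8 m⁴.
Shear stress varies linearly with radius: τ = T·r/J = 375.5 × 0.0137 / 8.467×10^-8 = 6.075×10^7 Pa.

60.8 MPa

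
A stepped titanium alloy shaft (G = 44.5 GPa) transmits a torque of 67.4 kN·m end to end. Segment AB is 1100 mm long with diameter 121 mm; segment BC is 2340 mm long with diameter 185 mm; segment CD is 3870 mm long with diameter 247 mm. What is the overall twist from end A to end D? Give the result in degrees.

7.22°

J_AB = π(0.121)⁴/32 = 2.10×10^-5 m⁴; J_BC = π(0.185)⁴/32 = 1.15×10^-4 m⁴; J_CD = π(0.247)⁴/32 = 3.65×10^-4 m⁴.
θ = (T/G)·Σ L_i/J_i = (67400/44.5×10⁹)·(1.10/2.10×10^-5 + 2.34/1.15×10^-4 + 3.87/3.65×10^-4) = 0.1260 rad.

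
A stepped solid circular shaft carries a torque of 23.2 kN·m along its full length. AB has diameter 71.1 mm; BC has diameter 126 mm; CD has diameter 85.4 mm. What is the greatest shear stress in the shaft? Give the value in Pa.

3.29e8 Pa

Under the same torque, τ_max = 16T/(πd³) is largest where d is smallest — segment AB (d = 71.1 mm).
τ_max = 16·23200/(π·(0.0711)³) = 3.287×10^8 Pa.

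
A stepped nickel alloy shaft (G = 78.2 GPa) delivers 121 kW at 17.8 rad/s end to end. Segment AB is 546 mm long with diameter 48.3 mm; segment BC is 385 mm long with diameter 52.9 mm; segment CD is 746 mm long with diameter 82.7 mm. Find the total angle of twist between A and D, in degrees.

ω = 17.8 rad/s, so T = P/ω = 121×10³ / 17.80 = 6798 N·m.
J_AB = π(0.0483)⁴/32 = 5.34×10^-7 m⁴; J_BC = π(0.0529)⁴/32 = 7.69×10^-7 m⁴; J_CD = π(0.0827)⁴/32 = 4.59×10^-6 m⁴.
θ = (T/G)·Σ L_i/J_i = (6798/78.2×10⁹)·(0.546/5.34×10^-7 + 0.385/7.69×10^-7 + 0.746/4.59×10^-6) = 0.1465 rad.

8.39°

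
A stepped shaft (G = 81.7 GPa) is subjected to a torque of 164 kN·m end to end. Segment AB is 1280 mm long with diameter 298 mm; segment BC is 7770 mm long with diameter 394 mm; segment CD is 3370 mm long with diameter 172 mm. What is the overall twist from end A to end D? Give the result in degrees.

J_AB = π(0.298)⁴/32 = 7.74×10^-4 m⁴; J_BC = π(0.394)⁴/32 = 2.37×10^-3 m⁴; J_CD = π(0.172)⁴/32 = 8.59×10^-5 m⁴.
θ = (T/G)·Σ L_i/J_i = (164000/81.7×10⁹)·(1.28/7.74×10^-4 + 7.77/2.37×10^-3 + 3.37/8.59×10^-5) = 0.08864 rad.

5.08°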